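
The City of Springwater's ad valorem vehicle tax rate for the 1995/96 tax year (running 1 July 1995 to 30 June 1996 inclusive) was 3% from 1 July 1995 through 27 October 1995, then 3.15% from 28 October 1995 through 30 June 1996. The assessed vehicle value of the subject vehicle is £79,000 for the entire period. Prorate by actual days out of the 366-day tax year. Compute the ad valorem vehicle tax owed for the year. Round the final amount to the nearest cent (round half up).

£2,449.97

1 July – 27 October 1995: 119 days at 3% → £79,000 × 3% × 119/366 = £770.5738
28 October 1995 – 30 June 1996: 247 days at 3.15% → £79,000 × 3.15% × 247/366 = £1,679.3975
Total = £2,449.9713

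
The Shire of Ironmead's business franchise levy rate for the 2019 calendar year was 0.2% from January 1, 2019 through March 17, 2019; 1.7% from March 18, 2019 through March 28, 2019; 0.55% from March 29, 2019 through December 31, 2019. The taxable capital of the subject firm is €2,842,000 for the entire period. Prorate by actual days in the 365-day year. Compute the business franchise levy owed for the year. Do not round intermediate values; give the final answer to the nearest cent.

€14,544.81

January 1 – March 17, 2019: 76 days at 0.2% → €2,842,000 × 0.2% × 76/365 = €1,183.5178
March 18 – March 28, 2019: 11 days at 1.7% → €2,842,000 × 1.7% × 11/365 = €1,456.0384
March 29 – December 31, 2019: 278 days at 0.55% → €2,842,000 × 0.55% × 278/365 = €11,905.2548
Total = €14,544.8110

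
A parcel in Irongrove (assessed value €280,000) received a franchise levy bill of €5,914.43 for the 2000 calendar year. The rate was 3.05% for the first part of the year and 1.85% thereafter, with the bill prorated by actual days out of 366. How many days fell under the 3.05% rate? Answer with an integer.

80 days

Let d = days at the first rate; then 366 − d days at the second rate.
€280,000 × [3.05%·d + 1.85%·(366−d)] / 366 = €5,914.43
Solving gives d = 80, so the new rate took effect on March 21, 2000.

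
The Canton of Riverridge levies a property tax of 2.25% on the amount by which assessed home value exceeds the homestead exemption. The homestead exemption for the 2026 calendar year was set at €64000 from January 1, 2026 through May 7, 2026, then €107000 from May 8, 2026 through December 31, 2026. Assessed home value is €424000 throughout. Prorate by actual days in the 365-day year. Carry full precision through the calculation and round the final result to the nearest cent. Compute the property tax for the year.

January 1 – May 7, 2026: 127 days, exemption €64000 → (€424000 − €64000) × 2.25% × 127/365 = €2818.3562
May 8 – December 31, 2026: 238 days, exemption €107000 → (€424000 − €107000) × 2.25% × 238/365 = €4650.7808
Total = €7469.1370

€7469.14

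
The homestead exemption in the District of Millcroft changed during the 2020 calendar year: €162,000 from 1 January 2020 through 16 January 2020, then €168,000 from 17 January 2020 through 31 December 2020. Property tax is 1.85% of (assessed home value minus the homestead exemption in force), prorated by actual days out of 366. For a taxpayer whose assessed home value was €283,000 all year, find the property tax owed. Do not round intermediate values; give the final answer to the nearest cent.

1 January – 16 January 2020: 16 days, exemption €162,000 → (€283,000 − €162,000) × 1.85% × 16/366 = €97.8579
17 January – 31 December 2020: 350 days, exemption €168,000 → (€283,000 − €168,000) × 1.85% × 350/366 = €2,034.4945
Total = €2,132.3525

€2,132.35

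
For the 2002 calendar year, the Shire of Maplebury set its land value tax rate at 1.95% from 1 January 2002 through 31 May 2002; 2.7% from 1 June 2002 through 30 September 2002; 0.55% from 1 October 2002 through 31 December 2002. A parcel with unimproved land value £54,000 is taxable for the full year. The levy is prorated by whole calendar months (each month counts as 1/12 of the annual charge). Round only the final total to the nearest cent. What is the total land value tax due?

£999.00

1 January – 31 May 2002: 5 months at 1.95% → £54,000 × 1.95% × 5/12 = £438.7500
1 June – 30 September 2002: 4 months at 2.7% → £54,000 × 2.7% × 4/12 = £486.0000
1 October – 31 December 2002: 3 months at 0.55% → £54,000 × 0.55% × 3/12 = £74.2500
Total = £999.0000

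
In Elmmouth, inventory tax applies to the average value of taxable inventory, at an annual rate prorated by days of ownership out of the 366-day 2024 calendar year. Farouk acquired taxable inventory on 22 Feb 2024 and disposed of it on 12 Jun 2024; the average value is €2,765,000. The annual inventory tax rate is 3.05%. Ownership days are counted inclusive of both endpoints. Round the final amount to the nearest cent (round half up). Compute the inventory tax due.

Days held (22 Feb – 12 Jun 2024): 112 out of 366
Tax = €2,765,000 × 3.05% × 112/366 = €25,806.6667

€25,806.67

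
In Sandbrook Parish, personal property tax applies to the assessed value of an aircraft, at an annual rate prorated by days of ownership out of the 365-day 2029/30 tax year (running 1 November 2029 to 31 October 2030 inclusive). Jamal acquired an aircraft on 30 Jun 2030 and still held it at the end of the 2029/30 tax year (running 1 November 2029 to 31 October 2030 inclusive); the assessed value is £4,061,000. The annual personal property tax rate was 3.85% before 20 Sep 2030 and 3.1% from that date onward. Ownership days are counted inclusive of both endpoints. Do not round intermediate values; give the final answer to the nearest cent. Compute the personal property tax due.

£49,610.96

30 Jun – 19 Sep 2030: 82 days at 3.85% → £4,061,000 × 3.85% × 82/365 = £35,124.8685
20 Sep – 31 Oct 2030: 42 days at 3.1% → £4,061,000 × 3.1% × 42/365 = £14,486.0877
Total = £49,610.9562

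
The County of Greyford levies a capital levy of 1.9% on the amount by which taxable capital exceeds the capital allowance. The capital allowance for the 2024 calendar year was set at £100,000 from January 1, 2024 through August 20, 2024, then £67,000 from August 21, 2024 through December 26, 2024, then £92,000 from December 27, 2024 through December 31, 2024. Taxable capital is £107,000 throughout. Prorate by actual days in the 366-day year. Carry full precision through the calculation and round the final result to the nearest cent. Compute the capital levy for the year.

January 1 – August 20, 2024: 233 days, exemption £100,000 → (£107,000 − £100,000) × 1.9% × 233/366 = £84.6694
August 21 – December 26, 2024: 128 days, exemption £67,000 → (£107,000 − £67,000) × 1.9% × 128/366 = £265.7923
December 27 – December 31, 2024: 5 days, exemption £92,000 → (£107,000 − £92,000) × 1.9% × 5/366 = £3.8934
Total = £354.3552

£354.36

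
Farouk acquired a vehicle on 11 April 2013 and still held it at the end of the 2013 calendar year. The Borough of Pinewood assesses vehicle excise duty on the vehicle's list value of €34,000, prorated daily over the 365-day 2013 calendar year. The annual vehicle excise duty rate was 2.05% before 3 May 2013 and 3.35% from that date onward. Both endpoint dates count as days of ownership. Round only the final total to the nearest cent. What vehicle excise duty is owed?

€800.30

11 April – 2 May 2013: 22 days at 2.05% → €34,000 × 2.05% × 22/365 = €42.0110
3 May – 31 December 2013: 243 days at 3.35% → €34,000 × 3.35% × 243/365 = €758.2932
Total = €800.3041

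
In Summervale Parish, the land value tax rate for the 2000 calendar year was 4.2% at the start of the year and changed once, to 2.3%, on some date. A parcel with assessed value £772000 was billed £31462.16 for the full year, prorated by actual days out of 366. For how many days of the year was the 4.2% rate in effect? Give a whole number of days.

Let d = days at the first rate; then 366 − d days at the second rate.
£772000 × [4.2%·d + 2.3%·(366−d)] / 366 = £31462.16
Solving gives d = 342, so the new rate took effect on 8 December 2000.

342 days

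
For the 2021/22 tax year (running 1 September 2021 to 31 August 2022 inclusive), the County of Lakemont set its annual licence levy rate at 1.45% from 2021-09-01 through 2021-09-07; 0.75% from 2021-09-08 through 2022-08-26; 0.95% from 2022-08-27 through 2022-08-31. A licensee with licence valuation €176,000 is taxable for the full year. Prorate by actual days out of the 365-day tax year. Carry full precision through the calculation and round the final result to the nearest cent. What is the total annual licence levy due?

€1,348.45

2021-09-01 to 2021-09-07: 7 days at 1.45% → €176,000 × 1.45% × 7/365 = €48.9425
2021-09-08 to 2022-08-26: 353 days at 0.75% → €176,000 × 0.75% × 353/365 = €1,276.6027
2022-08-27 to 2022-08-31: 5 days at 0.95% → €176,000 × 0.95% × 5/365 = €22.9041
Total = €1,348.4493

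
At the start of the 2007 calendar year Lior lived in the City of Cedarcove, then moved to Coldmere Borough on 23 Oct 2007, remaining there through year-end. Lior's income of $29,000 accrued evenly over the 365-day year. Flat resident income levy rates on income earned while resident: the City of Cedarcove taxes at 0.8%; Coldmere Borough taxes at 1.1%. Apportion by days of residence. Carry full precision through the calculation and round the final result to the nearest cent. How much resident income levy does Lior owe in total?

$248.68

The City of Cedarcove, 1 Jan – 22 Oct 2007: 295 days → $29,000 × 0.8% × 295/365 = $187.5068
Coldmere Borough, 23 Oct – 31 Dec 2007: 70 days → $29,000 × 1.1% × 70/365 = $61.1781
Total = $248.6849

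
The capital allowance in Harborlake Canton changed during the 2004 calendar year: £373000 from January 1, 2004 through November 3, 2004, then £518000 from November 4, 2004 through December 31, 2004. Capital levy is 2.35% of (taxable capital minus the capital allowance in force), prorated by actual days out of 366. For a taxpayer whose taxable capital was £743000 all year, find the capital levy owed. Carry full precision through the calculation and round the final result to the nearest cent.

January 1 – November 3, 2004: 308 days, exemption £373000 → (£743000 − £373000) × 2.35% × 308/366 = £7317.1038
November 4 – December 31, 2004: 58 days, exemption £518000 → (£743000 − £518000) × 2.35% × 58/366 = £837.9098
Total = £8155.0137

£8155.01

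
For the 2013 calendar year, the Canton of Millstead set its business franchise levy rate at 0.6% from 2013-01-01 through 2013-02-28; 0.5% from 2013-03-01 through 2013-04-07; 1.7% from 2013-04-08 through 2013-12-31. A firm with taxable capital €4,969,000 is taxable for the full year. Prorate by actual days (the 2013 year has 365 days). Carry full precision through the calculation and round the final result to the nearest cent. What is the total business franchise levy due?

2013-01-01 to 2013-02-28: 59 days at 0.6% → €4,969,000 × 0.6% × 59/365 = €4,819.2493
2013-03-01 to 2013-04-07: 38 days at 0.5% → €4,969,000 × 0.5% × 38/365 = €2,586.6027
2013-04-08 to 2013-12-31: 268 days at 1.7% → €4,969,000 × 1.7% × 268/365 = €62,024.0110
Total = €69,429.8630

€69,429.86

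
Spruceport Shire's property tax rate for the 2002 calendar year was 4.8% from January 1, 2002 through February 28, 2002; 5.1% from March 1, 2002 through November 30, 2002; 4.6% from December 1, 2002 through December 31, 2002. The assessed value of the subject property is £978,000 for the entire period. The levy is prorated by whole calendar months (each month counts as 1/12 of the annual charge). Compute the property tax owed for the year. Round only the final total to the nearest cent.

January 1 – February 28, 2002: 2 months at 4.8% → £978,000 × 4.8% × 2/12 = £7,824.0000
March 1 – November 30, 2002: 9 months at 5.1% → £978,000 × 5.1% × 9/12 = £37,408.5000
December 1 – December 31, 2002: 1 month at 4.6% → £978,000 × 4.6% × 1/12 = £3,749.0000
Total = £48,981.5000

£48,981.50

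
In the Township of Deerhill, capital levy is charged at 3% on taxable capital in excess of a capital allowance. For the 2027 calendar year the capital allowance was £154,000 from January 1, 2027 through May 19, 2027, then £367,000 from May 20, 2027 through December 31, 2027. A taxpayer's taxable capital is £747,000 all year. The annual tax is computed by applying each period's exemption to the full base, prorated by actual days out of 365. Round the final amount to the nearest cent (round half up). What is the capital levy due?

£13,833.45

January 1 – May 19, 2027: 139 days, exemption £154,000 → (£747,000 − £154,000) × 3% × 139/365 = £6,774.8219
May 20 – December 31, 2027: 226 days, exemption £367,000 → (£747,000 − £367,000) × 3% × 226/365 = £7,058.6301
Total = £13,833.4521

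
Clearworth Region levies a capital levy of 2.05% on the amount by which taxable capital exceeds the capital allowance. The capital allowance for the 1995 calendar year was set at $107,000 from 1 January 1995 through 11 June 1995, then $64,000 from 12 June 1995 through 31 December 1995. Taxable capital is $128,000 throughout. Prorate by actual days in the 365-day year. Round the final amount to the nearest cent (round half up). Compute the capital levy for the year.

$920.76

1 January – 11 June 1995: 162 days, exemption $107,000 → ($128,000 − $107,000) × 2.05% × 162/365 = $191.0712
12 June – 31 December 1995: 203 days, exemption $64,000 → ($128,000 − $64,000) × 2.05% × 203/365 = $729.6877
Total = $920.7589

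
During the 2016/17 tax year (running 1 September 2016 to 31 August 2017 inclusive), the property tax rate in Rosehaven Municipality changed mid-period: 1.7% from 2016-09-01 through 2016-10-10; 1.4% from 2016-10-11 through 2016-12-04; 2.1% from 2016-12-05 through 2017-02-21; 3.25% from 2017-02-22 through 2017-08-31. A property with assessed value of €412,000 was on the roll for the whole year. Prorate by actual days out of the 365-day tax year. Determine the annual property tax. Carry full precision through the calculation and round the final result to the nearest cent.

€10,516.16

2016-09-01 to 2016-10-10: 40 days at 1.7% → €412,000 × 1.7% × 40/365 = €767.5616
2016-10-11 to 2016-12-04: 55 days at 1.4% → €412,000 × 1.4% × 55/365 = €869.1507
2016-12-05 to 2017-02-21: 79 days at 2.1% → €412,000 × 2.1% × 79/365 = €1,872.6247
2017-02-22 to 2017-08-31: 191 days at 3.25% → €412,000 × 3.25% × 191/365 = €7,006.8219
Total = €10,516.1589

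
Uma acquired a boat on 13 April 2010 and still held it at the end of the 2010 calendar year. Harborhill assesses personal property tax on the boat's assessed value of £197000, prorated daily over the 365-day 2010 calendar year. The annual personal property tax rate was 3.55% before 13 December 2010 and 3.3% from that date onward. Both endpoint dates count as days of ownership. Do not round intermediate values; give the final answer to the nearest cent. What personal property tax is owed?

£5013.52

13 April – 12 December 2010: 244 days at 3.55% → £197000 × 3.55% × 244/365 = £4675.1068
13 December – 31 December 2010: 19 days at 3.3% → £197000 × 3.3% × 19/365 = £338.4082
Total = £5013.5151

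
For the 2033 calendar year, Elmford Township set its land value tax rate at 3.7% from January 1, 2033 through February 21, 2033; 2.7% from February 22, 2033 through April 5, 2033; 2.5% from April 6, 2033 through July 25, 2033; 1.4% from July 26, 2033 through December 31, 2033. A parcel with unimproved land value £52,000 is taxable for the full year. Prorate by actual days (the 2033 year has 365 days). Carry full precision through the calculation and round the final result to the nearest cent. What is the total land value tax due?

£1,151.98

January 1 – February 21, 2033: 52 days at 3.7% → £52,000 × 3.7% × 52/365 = £274.1041
February 22 – April 5, 2033: 43 days at 2.7% → £52,000 × 2.7% × 43/365 = £165.4027
April 6 – July 25, 2033: 111 days at 2.5% → £52,000 × 2.5% × 111/365 = £395.3425
July 26 – December 31, 2033: 159 days at 1.4% → £52,000 × 1.4% × 159/365 = £317.1288
Total = £1,151.9781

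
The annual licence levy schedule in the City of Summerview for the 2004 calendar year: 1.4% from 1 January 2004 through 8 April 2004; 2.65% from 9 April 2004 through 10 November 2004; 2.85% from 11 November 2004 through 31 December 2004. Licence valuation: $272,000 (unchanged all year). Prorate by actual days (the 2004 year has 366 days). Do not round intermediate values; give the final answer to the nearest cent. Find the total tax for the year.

1 January – 8 April 2004: 99 days at 1.4% → $272,000 × 1.4% × 99/366 = $1,030.0328
9 April – 10 November 2004: 216 days at 2.65% → $272,000 × 2.65% × 216/366 = $4,253.9016
11 November – 31 December 2004: 51 days at 2.85% → $272,000 × 2.85% × 51/366 = $1,080.1967
Total = $6,364.1311

$6,364.13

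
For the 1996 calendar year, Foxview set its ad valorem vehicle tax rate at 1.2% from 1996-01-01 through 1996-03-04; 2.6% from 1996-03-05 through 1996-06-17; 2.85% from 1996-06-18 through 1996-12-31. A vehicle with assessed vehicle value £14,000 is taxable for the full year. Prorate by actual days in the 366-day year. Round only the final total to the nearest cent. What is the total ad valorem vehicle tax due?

1996-01-01 to 1996-03-04: 64 days at 1.2% → £14,000 × 1.2% × 64/366 = £29.3770
1996-03-05 to 1996-06-17: 105 days at 2.6% → £14,000 × 2.6% × 105/366 = £104.4262
1996-06-18 to 1996-12-31: 197 days at 2.85% → £14,000 × 2.85% × 197/366 = £214.7623
Total = £348.5656

£348.57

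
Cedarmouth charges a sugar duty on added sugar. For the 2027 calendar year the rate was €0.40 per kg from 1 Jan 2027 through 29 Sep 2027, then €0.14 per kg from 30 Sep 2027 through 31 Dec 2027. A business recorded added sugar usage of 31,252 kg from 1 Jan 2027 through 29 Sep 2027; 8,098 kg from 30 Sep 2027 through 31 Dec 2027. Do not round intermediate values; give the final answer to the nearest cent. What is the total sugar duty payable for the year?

1 Jan – 29 Sep 2027: 31,252 kg at €0.40/kg → €12,500.80
30 Sep – 31 Dec 2027: 8,098 kg at €0.14/kg → €1,133.72

€13,634.52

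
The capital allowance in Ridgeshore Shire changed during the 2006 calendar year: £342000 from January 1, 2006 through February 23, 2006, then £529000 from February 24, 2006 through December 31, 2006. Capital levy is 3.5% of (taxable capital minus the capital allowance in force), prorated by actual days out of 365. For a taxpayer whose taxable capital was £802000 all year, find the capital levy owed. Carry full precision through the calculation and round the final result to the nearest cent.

£10523.30

January 1 – February 23, 2006: 54 days, exemption £342000 → (£802000 − £342000) × 3.5% × 54/365 = £2381.9178
February 24 – December 31, 2006: 311 days, exemption £529000 → (£802000 − £529000) × 3.5% × 311/365 = £8141.3836
Total = £10523.3014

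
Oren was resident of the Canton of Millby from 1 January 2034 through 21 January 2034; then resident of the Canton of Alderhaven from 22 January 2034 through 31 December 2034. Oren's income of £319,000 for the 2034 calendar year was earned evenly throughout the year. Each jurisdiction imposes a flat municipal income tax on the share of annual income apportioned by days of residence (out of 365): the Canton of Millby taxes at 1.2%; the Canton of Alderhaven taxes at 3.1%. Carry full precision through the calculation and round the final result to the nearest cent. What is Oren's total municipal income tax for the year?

The Canton of Millby, 1 January – 21 January 2034: 21 days → £319,000 × 1.2% × 21/365 = £220.2411
The Canton of Alderhaven, 22 January – 31 December 2034: 344 days → £319,000 × 3.1% × 344/365 = £9,320.0438
Total = £9,540.2849

£9,540.28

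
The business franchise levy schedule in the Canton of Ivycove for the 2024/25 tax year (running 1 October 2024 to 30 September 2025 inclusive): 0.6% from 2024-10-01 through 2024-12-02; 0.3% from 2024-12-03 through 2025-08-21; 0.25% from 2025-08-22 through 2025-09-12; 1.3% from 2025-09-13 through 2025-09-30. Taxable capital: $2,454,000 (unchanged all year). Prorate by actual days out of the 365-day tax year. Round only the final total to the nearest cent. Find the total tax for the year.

$9,768.94

2024-10-01 to 2024-12-02: 63 days at 0.6% → $2,454,000 × 0.6% × 63/365 = $2,541.4027
2024-12-03 to 2025-08-21: 262 days at 0.3% → $2,454,000 × 0.3% × 262/365 = $5,284.5041
2025-08-22 to 2025-09-12: 22 days at 0.25% → $2,454,000 × 0.25% × 22/365 = $369.7808
2025-09-13 to 2025-09-30: 18 days at 1.3% → $2,454,000 × 1.3% × 18/365 = $1,573.2493
Total = $9,768.9370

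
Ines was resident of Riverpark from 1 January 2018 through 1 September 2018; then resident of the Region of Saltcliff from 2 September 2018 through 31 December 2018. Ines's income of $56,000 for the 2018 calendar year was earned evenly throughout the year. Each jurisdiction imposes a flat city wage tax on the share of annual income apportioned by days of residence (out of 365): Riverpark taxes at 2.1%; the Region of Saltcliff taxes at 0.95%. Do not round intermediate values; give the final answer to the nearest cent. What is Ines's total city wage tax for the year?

$962.51

Riverpark, 1 January – 1 September 2018: 244 days → $56,000 × 2.1% × 244/365 = $786.1479
The Region of Saltcliff, 2 September – 31 December 2018: 121 days → $56,000 × 0.95% × 121/365 = $176.3616
Total = $962.5096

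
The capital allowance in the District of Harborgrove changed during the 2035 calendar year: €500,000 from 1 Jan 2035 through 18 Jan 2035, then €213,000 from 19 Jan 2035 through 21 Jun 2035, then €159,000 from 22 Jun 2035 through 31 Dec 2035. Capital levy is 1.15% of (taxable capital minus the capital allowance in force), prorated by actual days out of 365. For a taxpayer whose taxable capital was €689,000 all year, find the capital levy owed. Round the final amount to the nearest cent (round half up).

€5,639.60

1 Jan – 18 Jan 2035: 18 days, exemption €500,000 → (€689,000 − €500,000) × 1.15% × 18/365 = €107.1863
19 Jan – 21 Jun 2035: 154 days, exemption €213,000 → (€689,000 − €213,000) × 1.15% × 154/365 = €2,309.5781
22 Jun – 31 Dec 2035: 193 days, exemption €159,000 → (€689,000 − €159,000) × 1.15% × 193/365 = €3,222.8356
Total = €5,639.6000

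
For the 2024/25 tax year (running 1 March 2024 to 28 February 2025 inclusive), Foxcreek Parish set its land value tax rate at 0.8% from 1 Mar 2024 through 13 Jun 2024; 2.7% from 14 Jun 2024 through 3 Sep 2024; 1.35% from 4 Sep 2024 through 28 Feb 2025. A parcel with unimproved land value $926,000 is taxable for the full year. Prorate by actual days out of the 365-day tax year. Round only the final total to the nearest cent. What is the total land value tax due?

$13,844.33

1 Mar – 13 Jun 2024: 105 days at 0.8% → $926,000 × 0.8% × 105/365 = $2,131.0685
14 Jun – 3 Sep 2024: 82 days at 2.7% → $926,000 × 2.7% × 82/365 = $5,616.8877
4 Sep 2024 – 28 Feb 2025: 178 days at 1.35% → $926,000 × 1.35% × 178/365 = $6,096.3781
Total = $13,844.3342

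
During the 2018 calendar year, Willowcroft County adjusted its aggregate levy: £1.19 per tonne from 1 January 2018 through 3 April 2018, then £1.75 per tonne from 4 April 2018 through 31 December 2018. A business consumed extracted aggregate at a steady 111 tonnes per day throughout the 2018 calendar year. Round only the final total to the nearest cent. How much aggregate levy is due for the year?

£65,120.37

1 January – 3 April 2018: 93 days × 111 tonnes/day = 10,323 tonnes at £1.19/tonne → £12,284.37
4 April – 31 December 2018: 272 days × 111 tonnes/day = 30,192 tonnes at £1.75/tonne → £52,836.00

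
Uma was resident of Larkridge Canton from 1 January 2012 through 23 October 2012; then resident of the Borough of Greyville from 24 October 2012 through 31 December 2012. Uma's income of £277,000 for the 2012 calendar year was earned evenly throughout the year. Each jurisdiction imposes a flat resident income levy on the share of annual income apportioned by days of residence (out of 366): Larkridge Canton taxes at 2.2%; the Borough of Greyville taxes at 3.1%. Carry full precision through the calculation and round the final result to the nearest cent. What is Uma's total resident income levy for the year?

£6,563.99

Larkridge Canton, 1 January – 23 October 2012: 297 days → £277,000 × 2.2% × 297/366 = £4,945.1311
The Borough of Greyville, 24 October – 31 December 2012: 69 days → £277,000 × 3.1% × 69/366 = £1,618.8607
Total = £6,563.9918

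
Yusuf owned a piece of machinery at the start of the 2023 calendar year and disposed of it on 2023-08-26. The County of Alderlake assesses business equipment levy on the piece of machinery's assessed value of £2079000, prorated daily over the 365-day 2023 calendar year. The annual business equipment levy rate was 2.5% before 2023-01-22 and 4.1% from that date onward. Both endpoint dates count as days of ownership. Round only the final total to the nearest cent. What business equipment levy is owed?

£53666.68

2023-01-01 to 2023-01-21: 21 days at 2.5% → £2079000 × 2.5% × 21/365 = £2990.3425
2023-01-22 to 2023-08-26: 217 days at 4.1% → £2079000 × 4.1% × 217/365 = £50676.3370
Total = £53666.6795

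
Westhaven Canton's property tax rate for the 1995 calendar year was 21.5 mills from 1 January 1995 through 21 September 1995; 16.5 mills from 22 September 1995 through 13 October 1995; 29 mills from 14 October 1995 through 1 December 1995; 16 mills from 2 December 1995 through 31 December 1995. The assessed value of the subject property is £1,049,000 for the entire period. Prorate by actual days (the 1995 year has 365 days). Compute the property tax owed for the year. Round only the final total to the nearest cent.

£22,819.34

1 January – 21 September 1995: 264 days at 21.5 mills → £1,049,000 × 2.15% × 264/365 = £16,312.6685
22 September – 13 October 1995: 22 days at 16.5 mills → £1,049,000 × 1.65% × 22/365 = £1,043.2521
14 October – 1 December 1995: 49 days at 29 mills → £1,049,000 × 2.9% × 49/365 = £4,083.9151
2 December – 31 December 1995: 30 days at 16 mills → £1,049,000 × 1.6% × 30/365 = £1,379.5068
Total = £22,819.3425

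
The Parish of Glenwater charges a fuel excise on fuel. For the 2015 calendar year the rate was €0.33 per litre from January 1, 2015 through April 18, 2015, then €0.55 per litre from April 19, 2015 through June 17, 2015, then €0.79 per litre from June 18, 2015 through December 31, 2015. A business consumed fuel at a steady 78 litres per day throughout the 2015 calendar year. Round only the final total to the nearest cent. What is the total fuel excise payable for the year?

€17,493.06

January 1 – April 18, 2015: 108 days × 78 litres/day = 8,424 litres at €0.33/litre → €2,779.92
April 19 – June 17, 2015: 60 days × 78 litres/day = 4,680 litres at €0.55/litre → €2,574.00
June 18 – December 31, 2015: 197 days × 78 litres/day = 15,366 litres at €0.79/litre → €12,139.14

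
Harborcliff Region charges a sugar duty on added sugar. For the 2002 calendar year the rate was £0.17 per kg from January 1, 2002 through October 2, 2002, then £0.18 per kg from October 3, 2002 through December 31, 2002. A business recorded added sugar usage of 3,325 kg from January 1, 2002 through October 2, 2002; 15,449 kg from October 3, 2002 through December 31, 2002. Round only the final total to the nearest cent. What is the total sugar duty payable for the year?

January 1 – October 2, 2002: 3,325 kg at £0.17/kg → £565.25
October 3 – December 31, 2002: 15,449 kg at £0.18/kg → £2,780.82

£3,346.07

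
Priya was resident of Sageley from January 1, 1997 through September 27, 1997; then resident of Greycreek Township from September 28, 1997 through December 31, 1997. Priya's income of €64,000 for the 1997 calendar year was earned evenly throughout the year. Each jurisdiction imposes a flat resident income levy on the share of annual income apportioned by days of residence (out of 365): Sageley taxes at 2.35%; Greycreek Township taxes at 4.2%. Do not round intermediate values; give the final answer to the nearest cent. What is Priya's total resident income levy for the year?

€1,812.16

Sageley, January 1 – September 27, 1997: 270 days → €64,000 × 2.35% × 270/365 = €1,112.5479
Greycreek Township, September 28 – December 31, 1997: 95 days → €64,000 × 4.2% × 95/365 = €699.6164
Total = €1,812.1644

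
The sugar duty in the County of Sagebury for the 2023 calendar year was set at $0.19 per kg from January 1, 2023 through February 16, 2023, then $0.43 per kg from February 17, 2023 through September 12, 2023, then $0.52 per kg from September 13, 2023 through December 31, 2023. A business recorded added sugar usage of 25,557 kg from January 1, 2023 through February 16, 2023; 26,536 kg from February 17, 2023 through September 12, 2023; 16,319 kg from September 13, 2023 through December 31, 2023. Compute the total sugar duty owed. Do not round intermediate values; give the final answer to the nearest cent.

$24752.19

January 1 – February 16, 2023: 25,557 kg at $0.19/kg → $4855.83
February 17 – September 12, 2023: 26,536 kg at $0.43/kg → $11410.48
September 13 – December 31, 2023: 16,319 kg at $0.52/kg → $8485.88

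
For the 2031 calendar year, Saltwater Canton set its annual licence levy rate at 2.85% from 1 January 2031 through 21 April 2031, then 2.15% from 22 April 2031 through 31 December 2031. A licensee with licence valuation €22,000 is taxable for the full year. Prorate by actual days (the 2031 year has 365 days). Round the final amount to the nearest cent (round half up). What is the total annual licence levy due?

€519.83

1 January – 21 April 2031: 111 days at 2.85% → €22,000 × 2.85% × 111/365 = €190.6767
22 April – 31 December 2031: 254 days at 2.15% → €22,000 × 2.15% × 254/365 = €329.1562
Total = €519.8329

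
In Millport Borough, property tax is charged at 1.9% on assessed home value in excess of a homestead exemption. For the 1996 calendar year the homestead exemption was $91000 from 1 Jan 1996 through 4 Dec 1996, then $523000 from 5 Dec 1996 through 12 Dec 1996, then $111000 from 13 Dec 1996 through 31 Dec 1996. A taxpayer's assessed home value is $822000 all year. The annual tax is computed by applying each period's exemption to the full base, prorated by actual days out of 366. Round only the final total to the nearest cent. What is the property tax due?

$13689.86

1 Jan – 4 Dec 1996: 339 days, exemption $91000 → ($822000 − $91000) × 1.9% × 339/366 = $12864.4016
5 Dec – 12 Dec 1996: 8 days, exemption $523000 → ($822000 − $523000) × 1.9% × 8/366 = $124.1749
13 Dec – 31 Dec 1996: 19 days, exemption $111000 → ($822000 − $111000) × 1.9% × 19/366 = $701.2869
Total = $13689.8634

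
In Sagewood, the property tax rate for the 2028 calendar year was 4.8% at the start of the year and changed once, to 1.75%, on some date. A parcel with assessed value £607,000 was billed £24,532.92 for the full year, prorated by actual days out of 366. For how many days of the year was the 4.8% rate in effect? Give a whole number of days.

Let d = days at the first rate; then 366 − d days at the second rate.
£607,000 × [4.8%·d + 1.75%·(366−d)] / 366 = £24,532.92
Solving gives d = 275, so the new rate took effect on 2 October 2028.

275 days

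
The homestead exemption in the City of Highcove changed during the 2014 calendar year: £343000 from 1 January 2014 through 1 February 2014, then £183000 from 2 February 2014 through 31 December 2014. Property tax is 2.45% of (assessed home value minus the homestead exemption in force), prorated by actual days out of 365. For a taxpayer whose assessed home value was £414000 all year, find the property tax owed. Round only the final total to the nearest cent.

£5315.83

1 January – 1 February 2014: 32 days, exemption £343000 → (£414000 − £343000) × 2.45% × 32/365 = £152.5041
2 February – 31 December 2014: 333 days, exemption £183000 → (£414000 − £183000) × 2.45% × 333/365 = £5163.3247
Total = £5315.8288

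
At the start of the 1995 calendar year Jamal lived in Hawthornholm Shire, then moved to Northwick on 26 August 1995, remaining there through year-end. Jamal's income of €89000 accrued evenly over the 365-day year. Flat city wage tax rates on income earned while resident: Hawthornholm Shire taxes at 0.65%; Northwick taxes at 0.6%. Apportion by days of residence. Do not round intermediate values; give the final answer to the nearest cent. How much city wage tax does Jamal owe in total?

€562.89

Hawthornholm Shire, 1 January – 25 August 1995: 237 days → €89000 × 0.65% × 237/365 = €375.6288
Northwick, 26 August – 31 December 1995: 128 days → €89000 × 0.6% × 128/365 = €187.2658
Total = €562.8945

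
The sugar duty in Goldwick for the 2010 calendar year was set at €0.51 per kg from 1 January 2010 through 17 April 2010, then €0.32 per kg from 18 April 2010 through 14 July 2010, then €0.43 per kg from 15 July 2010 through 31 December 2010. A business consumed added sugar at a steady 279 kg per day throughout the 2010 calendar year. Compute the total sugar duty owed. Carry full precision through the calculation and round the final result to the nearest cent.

1 January – 17 April 2010: 107 days × 279 kg/day = 29,853 kg at €0.51/kg → €15,225.03
18 April – 14 July 2010: 88 days × 279 kg/day = 24,552 kg at €0.32/kg → €7,856.64
15 July – 31 December 2010: 170 days × 279 kg/day = 47,430 kg at €0.43/kg → €20,394.90

€43,476.57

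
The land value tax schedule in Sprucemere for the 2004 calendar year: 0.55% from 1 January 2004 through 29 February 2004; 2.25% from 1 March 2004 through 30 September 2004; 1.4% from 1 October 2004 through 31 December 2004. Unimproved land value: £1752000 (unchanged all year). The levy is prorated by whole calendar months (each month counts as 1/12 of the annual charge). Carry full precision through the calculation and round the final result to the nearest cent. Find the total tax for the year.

£30733.00

1 January – 29 February 2004: 2 months at 0.55% → £1752000 × 0.55% × 2/12 = £1606.0000
1 March – 30 September 2004: 7 months at 2.25% → £1752000 × 2.25% × 7/12 = £22995.0000
1 October – 31 December 2004: 3 months at 1.4% → £1752000 × 1.4% × 3/12 = £6132.0000
Total = £30733.0000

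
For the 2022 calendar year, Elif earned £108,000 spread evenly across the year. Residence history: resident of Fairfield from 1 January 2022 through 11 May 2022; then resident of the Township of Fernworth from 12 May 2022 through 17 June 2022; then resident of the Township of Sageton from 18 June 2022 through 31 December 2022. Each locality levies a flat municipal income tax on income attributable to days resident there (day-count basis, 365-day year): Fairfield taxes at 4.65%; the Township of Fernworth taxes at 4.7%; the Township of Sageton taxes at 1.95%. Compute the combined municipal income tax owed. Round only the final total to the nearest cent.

Fairfield, 1 January – 11 May 2022: 131 days → £108,000 × 4.65% × 131/365 = £1,802.4164
The Township of Fernworth, 12 May – 17 June 2022: 37 days → £108,000 × 4.7% × 37/365 = £514.5534
The Township of Sageton, 18 June – 31 December 2022: 197 days → £108,000 × 1.95% × 197/365 = £1,136.6630
Total = £3,453.6329

£3,453.63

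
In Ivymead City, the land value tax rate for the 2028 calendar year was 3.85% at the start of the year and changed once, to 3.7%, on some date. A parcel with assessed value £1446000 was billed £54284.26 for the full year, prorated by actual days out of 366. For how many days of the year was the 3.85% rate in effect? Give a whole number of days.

132 days

Let d = days at the first rate; then 366 − d days at the second rate.
£1446000 × [3.85%·d + 3.7%·(366−d)] / 366 = £54284.26
Solving gives d = 132, so the new rate took effect on 12 May 2028.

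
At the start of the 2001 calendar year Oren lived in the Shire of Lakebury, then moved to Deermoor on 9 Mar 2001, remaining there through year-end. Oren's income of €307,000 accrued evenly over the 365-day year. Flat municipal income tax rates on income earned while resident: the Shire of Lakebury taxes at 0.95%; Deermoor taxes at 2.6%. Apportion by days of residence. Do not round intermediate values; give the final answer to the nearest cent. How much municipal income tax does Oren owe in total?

The Shire of Lakebury, 1 Jan – 8 Mar 2001: 67 days → €307,000 × 0.95% × 67/365 = €535.3575
Deermoor, 9 Mar – 31 Dec 2001: 298 days → €307,000 × 2.6% × 298/365 = €6,516.8110
Total = €7,052.1685

€7,052.17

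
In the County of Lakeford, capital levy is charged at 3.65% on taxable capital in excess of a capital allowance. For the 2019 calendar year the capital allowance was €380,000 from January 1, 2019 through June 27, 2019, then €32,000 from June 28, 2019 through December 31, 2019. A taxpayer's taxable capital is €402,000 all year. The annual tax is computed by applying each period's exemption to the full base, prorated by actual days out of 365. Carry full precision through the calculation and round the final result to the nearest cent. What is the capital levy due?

January 1 – June 27, 2019: 178 days, exemption €380,000 → (€402,000 − €380,000) × 3.65% × 178/365 = €391.6000
June 28 – December 31, 2019: 187 days, exemption €32,000 → (€402,000 − €32,000) × 3.65% × 187/365 = €6,919.0000
Total = €7,310.6000

€7,310.60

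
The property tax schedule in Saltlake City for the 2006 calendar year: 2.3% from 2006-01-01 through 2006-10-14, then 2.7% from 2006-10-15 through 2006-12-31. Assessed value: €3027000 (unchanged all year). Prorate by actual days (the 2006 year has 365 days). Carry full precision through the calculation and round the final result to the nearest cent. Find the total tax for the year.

€72208.46

2006-01-01 to 2006-10-14: 287 days at 2.3% → €3027000 × 2.3% × 287/365 = €54743.0877
2006-10-15 to 2006-12-31: 78 days at 2.7% → €3027000 × 2.7% × 78/365 = €17465.3753
Total = €72208.4630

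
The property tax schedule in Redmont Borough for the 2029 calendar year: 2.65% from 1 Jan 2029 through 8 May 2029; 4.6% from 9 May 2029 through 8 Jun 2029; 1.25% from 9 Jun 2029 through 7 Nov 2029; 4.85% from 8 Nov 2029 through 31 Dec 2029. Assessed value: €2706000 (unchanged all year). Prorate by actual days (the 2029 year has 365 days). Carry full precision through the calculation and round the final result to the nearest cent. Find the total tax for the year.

1 Jan – 8 May 2029: 128 days at 2.65% → €2706000 × 2.65% × 128/365 = €25147.2658
9 May – 8 Jun 2029: 31 days at 4.6% → €2706000 × 4.6% × 31/365 = €10571.9342
9 Jun – 7 Nov 2029: 152 days at 1.25% → €2706000 × 1.25% × 152/365 = €14086.0274
8 Nov – 31 Dec 2029: 54 days at 4.85% → €2706000 × 4.85% × 54/365 = €19416.4767
Total = €69221.7041

€69221.70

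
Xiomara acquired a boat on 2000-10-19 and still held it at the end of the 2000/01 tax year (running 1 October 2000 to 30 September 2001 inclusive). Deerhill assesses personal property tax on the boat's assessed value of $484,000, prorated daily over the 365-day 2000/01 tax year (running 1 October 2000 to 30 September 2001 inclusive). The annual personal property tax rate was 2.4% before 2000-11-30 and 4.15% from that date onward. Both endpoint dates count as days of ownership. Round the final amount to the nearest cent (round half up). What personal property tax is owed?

$18,120.83

2000-10-19 to 2000-11-29: 42 days at 2.4% → $484,000 × 2.4% × 42/365 = $1,336.6356
2000-11-30 to 2001-09-30: 305 days at 4.15% → $484,000 × 4.15% × 305/365 = $16,784.1918
Total = $18,120.8274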